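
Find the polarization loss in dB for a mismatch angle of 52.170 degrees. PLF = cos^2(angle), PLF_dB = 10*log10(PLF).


PLF_linear = cos^2(52.170 deg) = 0.3761623
PLF_dB = 10 * log10(0.3761623) = -4.246 dB

-4.246 dB


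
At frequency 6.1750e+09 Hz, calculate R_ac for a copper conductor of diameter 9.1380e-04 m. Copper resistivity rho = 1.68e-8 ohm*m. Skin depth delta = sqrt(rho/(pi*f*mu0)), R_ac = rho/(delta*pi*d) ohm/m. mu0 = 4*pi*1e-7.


delta = sqrt(1.68e-8 / (pi * 6.1750e+09 * 4*pi*1e-7)) = 8.301495e-07 m
R_ac = 1.68e-8 / (8.301495e-07 * pi * 9.1380e-04) = 7.049 ohm/m

7.049 ohm/m


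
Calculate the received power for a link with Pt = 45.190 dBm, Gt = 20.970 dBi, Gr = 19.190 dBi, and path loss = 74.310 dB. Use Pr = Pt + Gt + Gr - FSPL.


Pr = 45.190 + 20.970 + 19.190 - 74.310 = 11.04 dBm

11.04 dBm


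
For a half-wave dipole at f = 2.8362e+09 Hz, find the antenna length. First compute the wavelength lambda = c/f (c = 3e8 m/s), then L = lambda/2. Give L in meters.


lambda = c / f = 3.0000e+08 / 2.8362e+09 = 0.1057753 m
L = lambda / 2 = 0.1057753 / 2 = 0.05289 m

0.05289 m


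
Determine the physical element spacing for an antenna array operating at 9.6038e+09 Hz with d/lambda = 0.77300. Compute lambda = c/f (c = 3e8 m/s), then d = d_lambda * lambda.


lambda = c / f = 3.0000e+08 / 9.6038e+09 = 0.03123764 m
d = 0.77300 * 0.03123764 = 0.02415 m

0.02415 m


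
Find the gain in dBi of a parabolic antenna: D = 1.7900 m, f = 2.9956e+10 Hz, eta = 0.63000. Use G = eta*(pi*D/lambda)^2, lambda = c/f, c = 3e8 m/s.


lambda = c / f = 3.0000e+08 / 2.9956e+10 = 0.01001469 m
G_linear = 0.63000 * (pi * 1.7900 / 0.01001469)^2 = 198642.1
G_dBi = 10 * log10(198642.1) = 52.98 dBi

52.98 dBi


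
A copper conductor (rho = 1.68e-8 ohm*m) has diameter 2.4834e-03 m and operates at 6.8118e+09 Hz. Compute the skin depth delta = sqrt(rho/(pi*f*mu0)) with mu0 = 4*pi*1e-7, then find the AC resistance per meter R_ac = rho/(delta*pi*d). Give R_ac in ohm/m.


delta = sqrt(1.68e-8 / (pi * 6.8118e+09 * 4*pi*1e-7)) = 7.903944e-07 m
R_ac = 1.68e-8 / (7.903944e-07 * pi * 2.4834e-03) = 2.724 ohm/m

2.724 ohm/m


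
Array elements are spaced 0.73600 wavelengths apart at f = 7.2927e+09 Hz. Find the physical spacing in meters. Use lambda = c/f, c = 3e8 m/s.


lambda = c / f = 3.0000e+08 / 7.2927e+09 = 0.04113703 m
d = 0.73600 * 0.04113703 = 0.03028 m

0.03028 m


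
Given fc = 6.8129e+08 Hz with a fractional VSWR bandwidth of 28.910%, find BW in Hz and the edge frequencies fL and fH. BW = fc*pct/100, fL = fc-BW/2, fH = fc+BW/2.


BW = 6.8129e+08 * 28.910/100 = 1.969609e+08 Hz
fL = 6.8129e+08 - 1.969609e+08/2 = 5.828e+08 Hz
fH = 6.8129e+08 + 1.969609e+08/2 = 7.798e+08 Hz

BW=1.970e+08 Hz, fL=5.828e+08 Hz, fH=7.798e+08 Hz


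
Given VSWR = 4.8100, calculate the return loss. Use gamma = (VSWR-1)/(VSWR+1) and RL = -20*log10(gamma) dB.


gamma = (4.8100 - 1) / (4.8100 + 1) = 0.6557659
RL = -20 * log10(0.6557659) = 3.665 dB

3.665 dB


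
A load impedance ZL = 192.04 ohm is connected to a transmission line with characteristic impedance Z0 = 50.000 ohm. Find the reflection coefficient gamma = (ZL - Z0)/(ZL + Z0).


gamma = (192.04 - 50.000) / (192.04 + 50.000) = 0.5868

0.5868


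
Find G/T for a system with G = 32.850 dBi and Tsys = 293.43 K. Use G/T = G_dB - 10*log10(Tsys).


G/T = 32.850 - 10*log10(293.43) = 32.850 - 24.67505 = 8.175 dB/K

8.175 dB/K


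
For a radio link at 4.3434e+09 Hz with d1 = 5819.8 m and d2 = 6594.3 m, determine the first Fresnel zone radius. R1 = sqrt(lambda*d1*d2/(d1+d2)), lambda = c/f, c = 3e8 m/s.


lambda = c / f = 3.0000e+08 / 4.3434e+09 = 0.06907031 m
R1 = sqrt(0.06907031 * 5819.8 * 6594.3 / (5819.8 + 6594.3)) = 14.61 m

14.61 m


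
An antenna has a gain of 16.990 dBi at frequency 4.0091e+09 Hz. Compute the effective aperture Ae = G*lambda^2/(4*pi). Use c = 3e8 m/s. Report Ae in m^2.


lambda = c / f = 3.0000e+08 / 4.0091e+09 = 0.07482976 m
G_linear = 10^(16.990/10) = 50.00345
Ae = G_linear * lambda^2 / (4*pi) = 50.00345 * 0.07482976^2 / (4*pi) = 0.02228 m^2

0.02228 m^2


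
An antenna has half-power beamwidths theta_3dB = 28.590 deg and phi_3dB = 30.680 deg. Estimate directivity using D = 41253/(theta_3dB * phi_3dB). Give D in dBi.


D_linear = 41253 / (28.590 * 30.680) = 47.03120
D_dBi = 10 * log10(47.03120) = 16.72 dBi

16.72 dBi


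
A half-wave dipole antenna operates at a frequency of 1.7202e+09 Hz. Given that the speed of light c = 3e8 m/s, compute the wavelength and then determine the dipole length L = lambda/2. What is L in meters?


lambda = c / f = 3.0000e+08 / 1.7202e+09 = 0.1743983 m
L = lambda / 2 = 0.1743983 / 2 = 0.08720 m

0.08720 m


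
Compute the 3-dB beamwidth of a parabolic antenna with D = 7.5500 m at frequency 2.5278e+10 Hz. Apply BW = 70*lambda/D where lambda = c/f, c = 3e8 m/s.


lambda = c / f = 3.0000e+08 / 2.5278e+10 = 0.01186803 m
BW = 70 * 0.01186803 / 7.5500 = 0.1100 deg

0.1100 deg


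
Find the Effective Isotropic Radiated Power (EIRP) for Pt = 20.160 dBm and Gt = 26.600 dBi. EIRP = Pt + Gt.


EIRP = Pt + Gt = 20.160 + 26.600 = 46.76 dBm

46.76 dBm


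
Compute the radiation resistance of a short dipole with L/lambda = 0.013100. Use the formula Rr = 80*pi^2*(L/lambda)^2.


Rr = 80 * pi^2 * (0.013100)^2 = 80 * 9.869604 * 1.716100e-04 = 0.1355 ohm

0.1355 ohm


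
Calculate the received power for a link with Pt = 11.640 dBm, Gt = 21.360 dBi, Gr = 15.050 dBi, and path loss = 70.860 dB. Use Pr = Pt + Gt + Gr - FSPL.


Pr = 11.640 + 21.360 + 15.050 - 70.860 = -22.81 dBm

-22.81 dBm


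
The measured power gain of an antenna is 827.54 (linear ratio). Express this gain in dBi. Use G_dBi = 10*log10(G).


G_dBi = 10 * log10(827.54) = 29.18 dBi

29.18 dBi


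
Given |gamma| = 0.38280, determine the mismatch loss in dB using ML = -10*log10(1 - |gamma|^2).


ML = -10 * log10(1 - 0.38280^2) = -10 * log10(0.85346416) = 0.6881 dB

0.6881 dB


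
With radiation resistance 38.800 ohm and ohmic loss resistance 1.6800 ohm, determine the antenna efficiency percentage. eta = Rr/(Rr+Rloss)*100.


eta = 38.800 / (38.800 + 1.6800) * 100 = 95.85%

95.85%


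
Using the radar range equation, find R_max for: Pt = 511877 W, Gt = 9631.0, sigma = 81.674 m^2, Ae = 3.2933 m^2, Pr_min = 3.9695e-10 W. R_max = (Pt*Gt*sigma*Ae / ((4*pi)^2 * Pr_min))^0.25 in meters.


R^4 = 511877*9631.0*81.674*3.2933 / ((4*pi)^2 * 3.9695e-10) = 2.115420e+19
R_max = 2.115420e+19^0.25 = 67819 m

67819 m


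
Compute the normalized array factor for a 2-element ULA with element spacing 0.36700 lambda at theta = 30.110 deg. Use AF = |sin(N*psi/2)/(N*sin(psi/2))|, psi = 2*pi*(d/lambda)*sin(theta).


psi = 2*pi*0.36700*sin(30.110 deg) = 1.156796 rad
AF = |sin(2*1.156796/2) / (2*sin(1.156796/2))| = 0.8373

0.8373


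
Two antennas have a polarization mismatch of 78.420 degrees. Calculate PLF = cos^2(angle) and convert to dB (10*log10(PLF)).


PLF_linear = cos^2(78.420 deg) = 0.04029493
PLF_dB = 10 * log10(0.04029493) = -13.95 dB

-13.95 dB


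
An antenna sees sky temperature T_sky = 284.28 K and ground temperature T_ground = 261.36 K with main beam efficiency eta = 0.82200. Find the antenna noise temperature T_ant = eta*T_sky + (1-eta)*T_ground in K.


T_ant = 0.82200 * 284.28 + (1 - 0.82200) * 261.36 = 280.2 K

280.2 K


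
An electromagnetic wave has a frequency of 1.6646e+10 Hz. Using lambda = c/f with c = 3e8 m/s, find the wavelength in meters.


lambda = c / f = 3.0000e+08 / 1.6646e+10 = 0.01802 m

0.01802 m


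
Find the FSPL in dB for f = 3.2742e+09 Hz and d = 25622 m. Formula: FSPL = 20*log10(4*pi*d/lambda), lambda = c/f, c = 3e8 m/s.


lambda = c / f = 3.0000e+08 / 3.2742e+09 = 0.09162544 m
FSPL = 20 * log10(4*pi*25622/0.09162544) = 130.9 dB

130.9 dB


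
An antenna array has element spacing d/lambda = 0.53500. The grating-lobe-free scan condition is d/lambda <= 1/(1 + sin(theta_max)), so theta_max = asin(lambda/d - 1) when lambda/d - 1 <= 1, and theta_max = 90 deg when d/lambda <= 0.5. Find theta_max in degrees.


lambda/d - 1 = 1/0.53500 - 1 = 0.8691589
theta_max = asin(0.8691589) = 60.36 deg

60.36 deg


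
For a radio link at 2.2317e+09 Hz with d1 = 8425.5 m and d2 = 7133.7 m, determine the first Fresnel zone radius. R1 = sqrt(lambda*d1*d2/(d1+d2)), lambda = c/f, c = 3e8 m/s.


lambda = c / f = 3.0000e+08 / 2.2317e+09 = 0.1344267 m
R1 = sqrt(0.1344267 * 8425.5 * 7133.7 / (8425.5 + 7133.7)) = 22.79 m

22.79 m


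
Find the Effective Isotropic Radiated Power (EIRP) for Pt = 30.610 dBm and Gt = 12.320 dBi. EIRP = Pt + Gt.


EIRP = Pt + Gt = 30.610 + 12.320 = 42.93 dBm

42.93 dBm


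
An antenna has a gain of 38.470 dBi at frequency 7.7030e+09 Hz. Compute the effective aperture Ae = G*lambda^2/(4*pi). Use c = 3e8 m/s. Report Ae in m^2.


lambda = c / f = 3.0000e+08 / 7.7030e+09 = 0.03894587 m
G_linear = 10^(38.470/10) = 7030.723
Ae = G_linear * lambda^2 / (4*pi) = 7030.723 * 0.03894587^2 / (4*pi) = 0.8486 m^2

0.8486 m^2


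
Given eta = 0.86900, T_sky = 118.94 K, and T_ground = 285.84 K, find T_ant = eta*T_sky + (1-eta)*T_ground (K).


T_ant = 0.86900 * 118.94 + (1 - 0.86900) * 285.84 = 140.8 K

140.8 K


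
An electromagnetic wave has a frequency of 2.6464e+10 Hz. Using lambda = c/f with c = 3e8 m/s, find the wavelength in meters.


lambda = c / f = 3.0000e+08 / 2.6464e+10 = 0.01134 m

0.01134 m


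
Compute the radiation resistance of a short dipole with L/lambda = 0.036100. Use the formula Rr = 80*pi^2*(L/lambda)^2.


Rr = 80 * pi^2 * (0.036100)^2 = 80 * 9.869604 * 1.303210e-03 = 1.029 ohm

1.029 ohm


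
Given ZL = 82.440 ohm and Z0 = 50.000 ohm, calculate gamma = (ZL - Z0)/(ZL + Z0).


gamma = (82.440 - 50.000) / (82.440 + 50.000) = 0.2449

0.2449


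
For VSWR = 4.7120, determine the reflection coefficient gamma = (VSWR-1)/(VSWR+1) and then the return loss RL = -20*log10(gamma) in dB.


gamma = (4.7120 - 1) / (4.7120 + 1) = 0.6498599
RL = -20 * log10(0.6498599) = 3.744 dB

3.744 dB


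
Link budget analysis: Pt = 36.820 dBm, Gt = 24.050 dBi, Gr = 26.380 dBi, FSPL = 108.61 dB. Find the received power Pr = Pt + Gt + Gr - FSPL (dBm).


Pr = 36.820 + 24.050 + 26.380 - 108.61 = -21.36 dBm

-21.36 dBm


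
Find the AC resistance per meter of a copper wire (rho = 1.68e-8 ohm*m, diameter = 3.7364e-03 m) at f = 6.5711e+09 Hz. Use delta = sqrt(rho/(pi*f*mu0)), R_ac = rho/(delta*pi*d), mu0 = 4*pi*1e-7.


delta = sqrt(1.68e-8 / (pi * 6.5711e+09 * 4*pi*1e-7)) = 8.047403e-07 m
R_ac = 1.68e-8 / (8.047403e-07 * pi * 3.7364e-03) = 1.778 ohm/m

1.778 ohm/m


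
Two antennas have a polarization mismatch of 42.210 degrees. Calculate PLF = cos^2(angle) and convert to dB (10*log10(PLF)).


PLF_linear = cos^2(42.210 deg) = 0.5486177
PLF_dB = 10 * log10(0.5486177) = -2.607 dB

-2.607 dB


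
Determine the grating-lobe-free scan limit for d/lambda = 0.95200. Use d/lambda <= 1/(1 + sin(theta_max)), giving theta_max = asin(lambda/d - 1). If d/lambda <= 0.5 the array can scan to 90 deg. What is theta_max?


lambda/d - 1 = 1/0.95200 - 1 = 0.05042017
theta_max = asin(0.05042017) = 2.890 deg

2.890 deg


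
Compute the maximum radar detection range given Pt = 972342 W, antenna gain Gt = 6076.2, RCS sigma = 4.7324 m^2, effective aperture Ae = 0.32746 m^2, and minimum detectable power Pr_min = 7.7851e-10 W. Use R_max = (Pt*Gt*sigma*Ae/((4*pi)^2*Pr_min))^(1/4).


R^4 = 972342*6076.2*4.7324*0.32746 / ((4*pi)^2 * 7.7851e-10) = 7.447438e+16
R_max = 7.447438e+16^0.25 = 16520 m

16520 m


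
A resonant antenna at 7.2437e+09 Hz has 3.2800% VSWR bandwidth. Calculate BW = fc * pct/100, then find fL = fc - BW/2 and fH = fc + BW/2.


BW = 7.2437e+09 * 3.2800/100 = 2.375934e+08 Hz
fL = 7.2437e+09 - 2.375934e+08/2 = 7.125e+09 Hz
fH = 7.2437e+09 + 2.375934e+08/2 = 7.362e+09 Hz

BW=2.376e+08 Hz, fL=7.125e+09 Hz, fH=7.362e+09 Hz


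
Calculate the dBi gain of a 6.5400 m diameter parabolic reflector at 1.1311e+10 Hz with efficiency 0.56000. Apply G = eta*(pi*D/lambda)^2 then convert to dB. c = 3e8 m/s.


lambda = c / f = 3.0000e+08 / 1.1311e+10 = 0.02652285 m
G_linear = 0.56000 * (pi * 6.5400 / 0.02652285)^2 = 336049.2
G_dBi = 10 * log10(336049.2) = 55.26 dBi

55.26 dBi


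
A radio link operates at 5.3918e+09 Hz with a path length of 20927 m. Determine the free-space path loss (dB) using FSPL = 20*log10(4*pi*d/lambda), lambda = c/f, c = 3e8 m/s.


lambda = c / f = 3.0000e+08 / 5.3918e+09 = 0.05564005 m
FSPL = 20 * log10(4*pi*20927/0.05564005) = 133.5 dB

133.5 dB


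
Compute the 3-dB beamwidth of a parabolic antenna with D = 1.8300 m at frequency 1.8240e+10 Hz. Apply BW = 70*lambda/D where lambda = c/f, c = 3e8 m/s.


lambda = c / f = 3.0000e+08 / 1.8240e+10 = 0.01644737 m
BW = 70 * 0.01644737 / 1.8300 = 0.6291 deg

0.6291 deg


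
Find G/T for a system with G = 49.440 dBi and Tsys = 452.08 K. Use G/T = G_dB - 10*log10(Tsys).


G/T = 49.440 - 10*log10(452.08) = 49.440 - 26.55215 = 22.89 dB/K

22.89 dB/K


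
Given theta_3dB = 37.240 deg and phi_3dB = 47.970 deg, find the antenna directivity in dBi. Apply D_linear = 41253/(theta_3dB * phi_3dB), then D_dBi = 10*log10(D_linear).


D_linear = 41253 / (37.240 * 47.970) = 23.09278
D_dBi = 10 * log10(23.09278) = 13.63 dBi

13.63 dBi


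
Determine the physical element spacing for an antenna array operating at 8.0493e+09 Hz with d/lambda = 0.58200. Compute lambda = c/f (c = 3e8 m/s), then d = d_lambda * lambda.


lambda = c / f = 3.0000e+08 / 8.0493e+09 = 0.03727032 m
d = 0.58200 * 0.03727032 = 0.02169 m

0.02169 m


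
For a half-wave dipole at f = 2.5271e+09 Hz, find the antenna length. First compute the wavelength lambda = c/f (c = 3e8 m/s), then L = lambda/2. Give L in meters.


lambda = c / f = 3.0000e+08 / 2.5271e+09 = 0.1187131 m
L = lambda / 2 = 0.1187131 / 2 = 0.05936 m

0.05936 m


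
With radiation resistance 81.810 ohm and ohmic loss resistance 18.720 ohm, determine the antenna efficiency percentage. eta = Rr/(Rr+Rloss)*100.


eta = 81.810 / (81.810 + 18.720) * 100 = 81.38%

81.38%


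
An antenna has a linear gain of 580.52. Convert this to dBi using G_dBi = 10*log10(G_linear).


G_dBi = 10 * log10(580.52) = 27.64 dBi

27.64 dBi


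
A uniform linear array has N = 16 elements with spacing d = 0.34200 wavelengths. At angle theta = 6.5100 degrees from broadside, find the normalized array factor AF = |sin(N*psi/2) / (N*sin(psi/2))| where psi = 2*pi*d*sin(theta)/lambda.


psi = 2*pi*0.34200*sin(6.5100 deg) = 0.2436293 rad
AF = |sin(16*0.2436293/2) / (16*sin(0.2436293/2))| = 0.4780

0.4780


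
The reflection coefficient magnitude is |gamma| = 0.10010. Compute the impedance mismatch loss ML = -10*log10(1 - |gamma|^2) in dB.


ML = -10 * log10(1 - 0.10010^2) = -10 * log10(0.98997999) = 0.04374 dB

0.04374 dB


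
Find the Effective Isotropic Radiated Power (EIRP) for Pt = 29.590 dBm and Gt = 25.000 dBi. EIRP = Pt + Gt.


EIRP = Pt + Gt = 29.590 + 25.000 = 54.59 dBm

54.59 dBm


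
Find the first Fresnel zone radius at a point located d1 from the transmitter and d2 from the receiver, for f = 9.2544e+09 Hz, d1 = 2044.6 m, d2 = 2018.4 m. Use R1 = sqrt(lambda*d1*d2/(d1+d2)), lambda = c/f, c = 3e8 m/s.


lambda = c / f = 3.0000e+08 / 9.2544e+09 = 0.03241701 m
R1 = sqrt(0.03241701 * 2044.6 * 2018.4 / (2044.6 + 2018.4)) = 5.738 m

5.738 m


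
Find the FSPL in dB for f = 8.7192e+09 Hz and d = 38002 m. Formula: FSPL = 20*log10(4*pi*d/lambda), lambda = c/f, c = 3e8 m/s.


lambda = c / f = 3.0000e+08 / 8.7192e+09 = 0.03440683 m
FSPL = 20 * log10(4*pi*38002/0.03440683) = 142.8 dB

142.8 dB


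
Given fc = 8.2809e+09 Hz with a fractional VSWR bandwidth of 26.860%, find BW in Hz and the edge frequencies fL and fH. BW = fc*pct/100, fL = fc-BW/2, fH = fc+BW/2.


BW = 8.2809e+09 * 26.860/100 = 2.224250e+09 Hz
fL = 8.2809e+09 - 2.224250e+09/2 = 7.169e+09 Hz
fH = 8.2809e+09 + 2.224250e+09/2 = 9.393e+09 Hz

BW=2.224e+09 Hz, fL=7.169e+09 Hz, fH=9.393e+09 Hz


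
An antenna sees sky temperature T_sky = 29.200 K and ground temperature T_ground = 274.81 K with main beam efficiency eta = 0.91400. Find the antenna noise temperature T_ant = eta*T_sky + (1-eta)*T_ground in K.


T_ant = 0.91400 * 29.200 + (1 - 0.91400) * 274.81 = 50.32 K

50.32 K


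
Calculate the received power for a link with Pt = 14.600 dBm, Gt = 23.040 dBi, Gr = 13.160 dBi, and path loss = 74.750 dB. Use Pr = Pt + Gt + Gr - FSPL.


Pr = 14.600 + 23.040 + 13.160 - 74.750 = -23.95 dBm

-23.95 dBm


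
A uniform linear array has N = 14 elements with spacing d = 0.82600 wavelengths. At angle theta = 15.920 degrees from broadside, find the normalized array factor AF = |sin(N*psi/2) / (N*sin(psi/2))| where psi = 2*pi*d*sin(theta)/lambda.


psi = 2*pi*0.82600*sin(15.920 deg) = 1.423566 rad
AF = |sin(14*1.423566/2) / (14*sin(1.423566/2))| = 0.05624

0.05624


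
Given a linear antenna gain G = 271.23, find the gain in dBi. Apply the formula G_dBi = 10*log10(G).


G_dBi = 10 * log10(271.23) = 24.33 dBi

24.33 dBi


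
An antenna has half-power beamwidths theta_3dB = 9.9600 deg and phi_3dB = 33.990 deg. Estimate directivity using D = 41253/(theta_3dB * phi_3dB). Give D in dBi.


D_linear = 41253 / (9.9600 * 33.990) = 121.8555
D_dBi = 10 * log10(121.8555) = 20.86 dBi

20.86 dBi


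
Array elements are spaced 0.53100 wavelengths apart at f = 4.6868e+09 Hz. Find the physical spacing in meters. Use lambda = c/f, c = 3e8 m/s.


lambda = c / f = 3.0000e+08 / 4.6868e+09 = 0.06400956 m
d = 0.53100 * 0.06400956 = 0.03399 m

0.03399 m


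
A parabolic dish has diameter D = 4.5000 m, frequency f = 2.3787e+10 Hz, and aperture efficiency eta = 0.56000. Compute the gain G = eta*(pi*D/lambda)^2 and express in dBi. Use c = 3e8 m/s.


lambda = c / f = 3.0000e+08 / 2.3787e+10 = 0.01261193 m
G_linear = 0.56000 * (pi * 4.5000 / 0.01261193)^2 = 703638.7
G_dBi = 10 * log10(703638.7) = 58.47 dBi

58.47 dBi


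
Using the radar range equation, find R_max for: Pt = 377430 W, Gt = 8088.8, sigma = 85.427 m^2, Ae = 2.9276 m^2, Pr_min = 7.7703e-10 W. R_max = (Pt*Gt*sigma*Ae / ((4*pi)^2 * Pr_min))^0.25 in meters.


R^4 = 377430*8088.8*85.427*2.9276 / ((4*pi)^2 * 7.7703e-10) = 6.222571e+18
R_max = 6.222571e+18^0.25 = 49945 m

49945 m


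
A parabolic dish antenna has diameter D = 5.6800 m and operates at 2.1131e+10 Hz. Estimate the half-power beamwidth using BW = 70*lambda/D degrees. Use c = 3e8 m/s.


lambda = c / f = 3.0000e+08 / 2.1131e+10 = 0.01419715 m
BW = 70 * 0.01419715 / 5.6800 = 0.1750 deg

0.1750 deg


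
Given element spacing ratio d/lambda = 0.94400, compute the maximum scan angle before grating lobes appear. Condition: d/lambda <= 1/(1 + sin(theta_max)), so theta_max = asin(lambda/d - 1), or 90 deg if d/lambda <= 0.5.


lambda/d - 1 = 1/0.94400 - 1 = 0.05932203
theta_max = asin(0.05932203) = 3.401 deg

3.401 deg


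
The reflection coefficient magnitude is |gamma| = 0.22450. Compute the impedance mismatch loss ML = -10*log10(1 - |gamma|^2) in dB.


ML = -10 * log10(1 - 0.22450^2) = -10 * log10(0.94959975) = 0.2246 dB

0.2246 dB


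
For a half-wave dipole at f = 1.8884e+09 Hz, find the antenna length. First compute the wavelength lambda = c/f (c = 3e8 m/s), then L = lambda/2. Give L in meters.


lambda = c / f = 3.0000e+08 / 1.8884e+09 = 0.1588646 m
L = lambda / 2 = 0.1588646 / 2 = 0.07943 m

0.07943 m


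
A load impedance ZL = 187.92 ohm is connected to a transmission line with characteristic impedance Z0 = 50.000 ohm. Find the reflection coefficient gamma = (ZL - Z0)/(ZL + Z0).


gamma = (187.92 - 50.000) / (187.92 + 50.000) = 0.5797

0.5797


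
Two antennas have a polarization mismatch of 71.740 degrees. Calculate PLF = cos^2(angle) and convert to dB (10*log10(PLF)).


PLF_linear = cos^2(71.740 deg) = 0.09817541
PLF_dB = 10 * log10(0.09817541) = -10.08 dB

-10.08 dB


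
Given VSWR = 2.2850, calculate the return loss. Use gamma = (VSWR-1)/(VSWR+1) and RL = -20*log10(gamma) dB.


gamma = (2.2850 - 1) / (2.2850 + 1) = 0.3911720
RL = -20 * log10(0.3911720) = 8.153 dB

8.153 dB


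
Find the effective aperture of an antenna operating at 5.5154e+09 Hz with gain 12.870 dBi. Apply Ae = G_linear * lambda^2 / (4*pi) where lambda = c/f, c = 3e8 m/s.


lambda = c / f = 3.0000e+08 / 5.5154e+09 = 0.05439315 m
G_linear = 10^(12.870/10) = 19.36422
Ae = G_linear * lambda^2 / (4*pi) = 19.36422 * 0.05439315^2 / (4*pi) = 4.559e-03 m^2

4.559e-03 m^2


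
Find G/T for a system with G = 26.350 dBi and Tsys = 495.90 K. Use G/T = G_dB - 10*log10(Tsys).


G/T = 26.350 - 10*log10(495.90) = 26.350 - 26.95394 = -0.6039 dB/K

-0.6039 dB/K


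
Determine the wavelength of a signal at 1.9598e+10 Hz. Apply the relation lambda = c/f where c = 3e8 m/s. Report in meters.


lambda = c / f = 3.0000e+08 / 1.9598e+10 = 0.01531 m

0.01531 m


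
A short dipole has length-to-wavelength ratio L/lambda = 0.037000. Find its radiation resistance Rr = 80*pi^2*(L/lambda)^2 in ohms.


Rr = 80 * pi^2 * (0.037000)^2 = 80 * 9.869604 * 1.369000e-03 = 1.081 ohm

1.081 ohm


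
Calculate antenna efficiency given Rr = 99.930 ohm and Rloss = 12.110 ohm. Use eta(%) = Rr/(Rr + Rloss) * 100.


eta = 99.930 / (99.930 + 12.110) * 100 = 89.19%

89.19%


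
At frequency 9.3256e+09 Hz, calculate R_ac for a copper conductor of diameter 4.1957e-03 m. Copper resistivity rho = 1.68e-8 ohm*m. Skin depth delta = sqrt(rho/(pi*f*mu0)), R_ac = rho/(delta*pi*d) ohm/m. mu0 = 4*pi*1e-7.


delta = sqrt(1.68e-8 / (pi * 9.3256e+09 * 4*pi*1e-7)) = 6.755172e-07 m
R_ac = 1.68e-8 / (6.755172e-07 * pi * 4.1957e-03) = 1.887 ohm/m

1.887 ohm/m


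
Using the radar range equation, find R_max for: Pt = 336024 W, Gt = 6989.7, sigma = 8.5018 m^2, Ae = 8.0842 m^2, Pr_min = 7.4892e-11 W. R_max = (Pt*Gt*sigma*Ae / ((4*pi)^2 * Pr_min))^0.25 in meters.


R^4 = 336024*6989.7*8.5018*8.0842 / ((4*pi)^2 * 7.4892e-11) = 1.364965e+19
R_max = 1.364965e+19^0.25 = 60783 m

60783 m


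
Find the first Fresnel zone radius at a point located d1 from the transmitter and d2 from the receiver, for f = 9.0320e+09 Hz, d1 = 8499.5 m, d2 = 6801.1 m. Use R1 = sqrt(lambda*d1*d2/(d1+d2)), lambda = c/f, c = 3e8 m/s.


lambda = c / f = 3.0000e+08 / 9.0320e+09 = 0.03321523 m
R1 = sqrt(0.03321523 * 8499.5 * 6801.1 / (8499.5 + 6801.1)) = 11.20 m

11.20 m


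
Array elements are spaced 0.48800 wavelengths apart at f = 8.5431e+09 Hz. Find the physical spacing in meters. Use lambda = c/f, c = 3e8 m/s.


lambda = c / f = 3.0000e+08 / 8.5431e+09 = 0.03511606 m
d = 0.48800 * 0.03511606 = 0.01714 m

0.01714 m


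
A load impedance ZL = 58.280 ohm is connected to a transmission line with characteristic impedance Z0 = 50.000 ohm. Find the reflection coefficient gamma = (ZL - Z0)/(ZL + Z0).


gamma = (58.280 - 50.000) / (58.280 + 50.000) = 0.07647

0.07647


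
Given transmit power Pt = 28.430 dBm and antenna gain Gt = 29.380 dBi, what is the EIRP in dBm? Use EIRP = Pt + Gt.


EIRP = Pt + Gt = 28.430 + 29.380 = 57.81 dBm

57.81 dBm


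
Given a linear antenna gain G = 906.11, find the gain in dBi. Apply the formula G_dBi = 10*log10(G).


G_dBi = 10 * log10(906.11) = 29.57 dBi

29.57 dBi


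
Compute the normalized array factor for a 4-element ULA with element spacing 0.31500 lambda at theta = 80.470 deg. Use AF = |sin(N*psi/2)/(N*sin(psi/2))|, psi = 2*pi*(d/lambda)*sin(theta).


psi = 2*pi*0.31500*sin(80.470 deg) = 1.951888 rad
AF = |sin(4*1.951888/2) / (4*sin(1.951888/2))| = 0.2084

0.2084


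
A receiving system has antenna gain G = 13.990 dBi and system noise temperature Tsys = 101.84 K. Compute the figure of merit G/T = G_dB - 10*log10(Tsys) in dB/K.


G/T = 13.990 - 10*log10(101.84) = 13.990 - 20.07918 = -6.089 dB/K

-6.089 dB/K


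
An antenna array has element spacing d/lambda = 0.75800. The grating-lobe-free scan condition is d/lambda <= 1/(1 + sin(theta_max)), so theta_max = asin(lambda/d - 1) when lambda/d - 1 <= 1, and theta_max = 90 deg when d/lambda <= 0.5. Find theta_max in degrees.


lambda/d - 1 = 1/0.75800 - 1 = 0.3192612
theta_max = asin(0.3192612) = 18.62 deg

18.62 deg


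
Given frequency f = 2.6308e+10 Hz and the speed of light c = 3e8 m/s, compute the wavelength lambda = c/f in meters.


lambda = c / f = 3.0000e+08 / 2.6308e+10 = 0.01140 m

0.01140 m


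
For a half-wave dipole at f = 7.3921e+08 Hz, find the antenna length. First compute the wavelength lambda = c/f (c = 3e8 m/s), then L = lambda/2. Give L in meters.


lambda = c / f = 3.0000e+08 / 7.3921e+08 = 0.4058387 m
L = lambda / 2 = 0.4058387 / 2 = 0.2029 m

0.2029 m


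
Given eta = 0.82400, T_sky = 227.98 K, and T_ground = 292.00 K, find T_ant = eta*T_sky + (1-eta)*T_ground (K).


T_ant = 0.82400 * 227.98 + (1 - 0.82400) * 292.00 = 239.2 K

239.2 K


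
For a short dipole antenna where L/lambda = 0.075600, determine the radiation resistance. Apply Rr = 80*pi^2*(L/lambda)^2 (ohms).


Rr = 80 * pi^2 * (0.075600)^2 = 80 * 9.869604 * 5.715360e-03 = 4.513 ohm

4.513 ohm


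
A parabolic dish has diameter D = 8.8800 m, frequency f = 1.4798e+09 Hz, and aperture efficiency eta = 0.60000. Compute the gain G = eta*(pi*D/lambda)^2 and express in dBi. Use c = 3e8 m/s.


lambda = c / f = 3.0000e+08 / 1.4798e+09 = 0.2027301 m
G_linear = 0.60000 * (pi * 8.8800 / 0.2027301)^2 = 11361.63
G_dBi = 10 * log10(11361.63) = 40.55 dBi

40.55 dBi


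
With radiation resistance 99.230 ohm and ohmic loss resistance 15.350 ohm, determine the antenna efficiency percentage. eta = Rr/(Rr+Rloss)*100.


eta = 99.230 / (99.230 + 15.350) * 100 = 86.60%

86.60%


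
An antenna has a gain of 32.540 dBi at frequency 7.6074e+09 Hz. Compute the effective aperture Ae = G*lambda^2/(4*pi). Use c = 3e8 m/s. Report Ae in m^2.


lambda = c / f = 3.0000e+08 / 7.6074e+09 = 0.03943529 m
G_linear = 10^(32.540/10) = 1794.734
Ae = G_linear * lambda^2 / (4*pi) = 1794.734 * 0.03943529^2 / (4*pi) = 0.2221 m^2

0.2221 m^2


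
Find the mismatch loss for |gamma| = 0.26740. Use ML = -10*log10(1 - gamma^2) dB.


ML = -10 * log10(1 - 0.26740^2) = -10 * log10(0.92849724) = 0.3222 dB

0.3222 dB


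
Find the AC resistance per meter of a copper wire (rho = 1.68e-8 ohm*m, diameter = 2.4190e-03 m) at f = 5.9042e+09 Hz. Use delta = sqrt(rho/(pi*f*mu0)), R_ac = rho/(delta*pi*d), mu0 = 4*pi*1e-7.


delta = sqrt(1.68e-8 / (pi * 5.9042e+09 * 4*pi*1e-7)) = 8.489737e-07 m
R_ac = 1.68e-8 / (8.489737e-07 * pi * 2.4190e-03) = 2.604 ohm/m

2.604 ohm/m


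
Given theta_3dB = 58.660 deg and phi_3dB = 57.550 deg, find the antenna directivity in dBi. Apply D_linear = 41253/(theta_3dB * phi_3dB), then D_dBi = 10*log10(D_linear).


D_linear = 41253 / (58.660 * 57.550) = 12.21991
D_dBi = 10 * log10(12.21991) = 10.87 dBi

10.87 dBi


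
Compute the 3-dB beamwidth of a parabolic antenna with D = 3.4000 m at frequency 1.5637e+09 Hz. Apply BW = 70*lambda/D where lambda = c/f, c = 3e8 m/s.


lambda = c / f = 3.0000e+08 / 1.5637e+09 = 0.1918527 m
BW = 70 * 0.1918527 / 3.4000 = 3.950 deg

3.950 deg


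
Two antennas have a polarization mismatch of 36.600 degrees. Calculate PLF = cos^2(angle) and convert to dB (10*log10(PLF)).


PLF_linear = cos^2(36.600 deg) = 0.6445159
PLF_dB = 10 * log10(0.6445159) = -1.908 dB

-1.908 dB


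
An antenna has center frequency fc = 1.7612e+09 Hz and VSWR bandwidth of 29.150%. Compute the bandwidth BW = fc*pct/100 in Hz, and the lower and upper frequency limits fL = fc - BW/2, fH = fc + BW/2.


BW = 1.7612e+09 * 29.150/100 = 5.133898e+08 Hz
fL = 1.7612e+09 - 5.133898e+08/2 = 1.505e+09 Hz
fH = 1.7612e+09 + 5.133898e+08/2 = 2.018e+09 Hz

BW=5.134e+08 Hz, fL=1.505e+09 Hz, fH=2.018e+09 Hz


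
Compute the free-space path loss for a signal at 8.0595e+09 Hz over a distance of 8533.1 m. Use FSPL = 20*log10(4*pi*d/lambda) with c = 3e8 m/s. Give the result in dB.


lambda = c / f = 3.0000e+08 / 8.0595e+09 = 0.03722315 m
FSPL = 20 * log10(4*pi*8533.1/0.03722315) = 129.2 dB

129.2 dB


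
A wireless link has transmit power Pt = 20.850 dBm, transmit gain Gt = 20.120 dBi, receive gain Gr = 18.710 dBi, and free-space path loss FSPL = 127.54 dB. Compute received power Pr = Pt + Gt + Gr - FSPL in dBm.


Pr = 20.850 + 20.120 + 18.710 - 127.54 = -67.86 dBm

-67.86 dBm


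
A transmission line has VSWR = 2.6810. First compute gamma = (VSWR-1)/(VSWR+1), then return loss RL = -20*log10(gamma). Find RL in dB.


gamma = (2.6810 - 1) / (2.6810 + 1) = 0.4566694
RL = -20 * log10(0.4566694) = 6.808 dB

6.808 dB


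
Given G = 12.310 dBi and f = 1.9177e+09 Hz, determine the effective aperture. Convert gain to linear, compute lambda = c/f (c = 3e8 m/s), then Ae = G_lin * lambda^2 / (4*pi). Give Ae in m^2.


lambda = c / f = 3.0000e+08 / 1.9177e+09 = 0.1564374 m
G_linear = 10^(12.310/10) = 17.02159
Ae = G_linear * lambda^2 / (4*pi) = 17.02159 * 0.1564374^2 / (4*pi) = 0.03315 m^2

0.03315 m^2


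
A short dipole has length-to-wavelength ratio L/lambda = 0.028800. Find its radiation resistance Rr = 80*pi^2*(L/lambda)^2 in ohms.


Rr = 80 * pi^2 * (0.028800)^2 = 80 * 9.869604 * 8.294400e-04 = 0.6549 ohm

0.6549 ohm


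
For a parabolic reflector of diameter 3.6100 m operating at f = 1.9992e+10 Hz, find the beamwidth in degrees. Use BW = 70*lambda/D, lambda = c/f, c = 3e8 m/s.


lambda = c / f = 3.0000e+08 / 1.9992e+10 = 0.01500600 m
BW = 70 * 0.01500600 / 3.6100 = 0.2910 deg

0.2910 deg


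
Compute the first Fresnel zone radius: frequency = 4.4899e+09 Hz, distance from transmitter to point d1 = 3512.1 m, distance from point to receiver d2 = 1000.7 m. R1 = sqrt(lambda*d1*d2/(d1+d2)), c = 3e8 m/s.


lambda = c / f = 3.0000e+08 / 4.4899e+09 = 0.06681663 m
R1 = sqrt(0.06681663 * 3512.1 * 1000.7 / (3512.1 + 1000.7)) = 7.214 m

7.214 m


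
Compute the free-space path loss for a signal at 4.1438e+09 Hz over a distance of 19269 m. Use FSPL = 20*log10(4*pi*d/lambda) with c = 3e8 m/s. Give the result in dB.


lambda = c / f = 3.0000e+08 / 4.1438e+09 = 0.07239732 m
FSPL = 20 * log10(4*pi*19269/0.07239732) = 130.5 dB

130.5 dB


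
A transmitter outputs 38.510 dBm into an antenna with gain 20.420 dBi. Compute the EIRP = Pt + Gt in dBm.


EIRP = Pt + Gt = 38.510 + 20.420 = 58.93 dBm

58.93 dBm


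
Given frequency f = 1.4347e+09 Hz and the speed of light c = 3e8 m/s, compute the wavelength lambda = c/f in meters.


lambda = c / f = 3.0000e+08 / 1.4347e+09 = 0.2091 m

0.2091 m


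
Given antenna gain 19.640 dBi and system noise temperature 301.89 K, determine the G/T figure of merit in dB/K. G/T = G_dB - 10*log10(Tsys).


G/T = 19.640 - 10*log10(301.89) = 19.640 - 24.79849 = -5.158 dB/K

-5.158 dB/K


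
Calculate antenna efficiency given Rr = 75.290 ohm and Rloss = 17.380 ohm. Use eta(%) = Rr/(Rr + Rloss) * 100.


eta = 75.290 / (75.290 + 17.380) * 100 = 81.25%

81.25%


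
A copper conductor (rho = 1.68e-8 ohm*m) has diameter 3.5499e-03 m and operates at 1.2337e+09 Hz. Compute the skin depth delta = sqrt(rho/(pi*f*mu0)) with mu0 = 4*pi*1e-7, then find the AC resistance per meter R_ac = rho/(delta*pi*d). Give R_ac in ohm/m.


delta = sqrt(1.68e-8 / (pi * 1.2337e+09 * 4*pi*1e-7)) = 1.857248e-06 m
R_ac = 1.68e-8 / (1.857248e-06 * pi * 3.5499e-03) = 0.8111 ohm/m

0.8111 ohm/m


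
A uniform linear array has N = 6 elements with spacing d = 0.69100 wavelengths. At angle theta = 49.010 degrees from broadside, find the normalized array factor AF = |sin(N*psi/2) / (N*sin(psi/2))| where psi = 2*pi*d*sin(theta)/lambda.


psi = 2*pi*0.69100*sin(49.010 deg) = 3.277205 rad
AF = |sin(6*3.277205/2) / (6*sin(3.277205/2))| = 0.06610

0.06610


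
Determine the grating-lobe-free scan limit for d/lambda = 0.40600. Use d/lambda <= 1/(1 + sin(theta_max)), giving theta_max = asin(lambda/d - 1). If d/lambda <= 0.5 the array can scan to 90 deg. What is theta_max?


lambda/d - 1 = 1/0.40600 - 1 = 1.463054 >= 1
d/lambda <= 0.5, so the array can scan to endfire without grating lobes: theta_max = 90 deg

90 deg


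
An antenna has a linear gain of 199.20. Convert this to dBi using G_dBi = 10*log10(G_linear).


G_dBi = 10 * log10(199.20) = 22.99 dBi

22.99 dBi


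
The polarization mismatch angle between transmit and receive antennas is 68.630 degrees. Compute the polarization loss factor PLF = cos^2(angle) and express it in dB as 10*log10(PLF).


PLF_linear = cos^2(68.630 deg) = 0.1327795
PLF_dB = 10 * log10(0.1327795) = -8.769 dB

-8.769 dB


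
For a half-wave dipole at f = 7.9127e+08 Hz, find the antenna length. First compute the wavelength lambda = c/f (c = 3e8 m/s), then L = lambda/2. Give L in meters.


lambda = c / f = 3.0000e+08 / 7.9127e+08 = 0.3791373 m
L = lambda / 2 = 0.3791373 / 2 = 0.1896 m

0.1896 m


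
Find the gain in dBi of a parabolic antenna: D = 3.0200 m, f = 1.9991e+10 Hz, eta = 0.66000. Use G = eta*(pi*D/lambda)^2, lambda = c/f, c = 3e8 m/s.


lambda = c / f = 3.0000e+08 / 1.9991e+10 = 0.01500675 m
G_linear = 0.66000 * (pi * 3.0200 / 0.01500675)^2 = 263805.8
G_dBi = 10 * log10(263805.8) = 54.21 dBi

54.21 dBi


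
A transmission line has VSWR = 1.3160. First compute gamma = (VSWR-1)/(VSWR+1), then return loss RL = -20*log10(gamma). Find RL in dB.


gamma = (1.3160 - 1) / (1.3160 + 1) = 0.1364421
RL = -20 * log10(0.1364421) = 17.30 dB

17.30 dB


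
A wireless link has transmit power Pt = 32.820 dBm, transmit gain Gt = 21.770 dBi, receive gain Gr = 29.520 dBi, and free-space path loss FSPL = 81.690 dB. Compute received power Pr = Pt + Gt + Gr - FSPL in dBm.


Pr = 32.820 + 21.770 + 29.520 - 81.690 = 2.42 dBm

2.42 dBm


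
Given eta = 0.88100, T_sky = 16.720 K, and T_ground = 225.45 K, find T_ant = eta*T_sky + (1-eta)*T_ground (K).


T_ant = 0.88100 * 16.720 + (1 - 0.88100) * 225.45 = 41.56 K

41.56 K


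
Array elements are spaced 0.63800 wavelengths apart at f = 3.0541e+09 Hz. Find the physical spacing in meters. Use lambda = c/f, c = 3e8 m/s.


lambda = c / f = 3.0000e+08 / 3.0541e+09 = 0.09822861 m
d = 0.63800 * 0.09822861 = 0.06267 m

0.06267 m


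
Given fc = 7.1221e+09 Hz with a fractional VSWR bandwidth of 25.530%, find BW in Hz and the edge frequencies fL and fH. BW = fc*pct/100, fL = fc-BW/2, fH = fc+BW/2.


BW = 7.1221e+09 * 25.530/100 = 1.818272e+09 Hz
fL = 7.1221e+09 - 1.818272e+09/2 = 6.213e+09 Hz
fH = 7.1221e+09 + 1.818272e+09/2 = 8.031e+09 Hz

BW=1.818e+09 Hz, fL=6.213e+09 Hz, fH=8.031e+09 Hz


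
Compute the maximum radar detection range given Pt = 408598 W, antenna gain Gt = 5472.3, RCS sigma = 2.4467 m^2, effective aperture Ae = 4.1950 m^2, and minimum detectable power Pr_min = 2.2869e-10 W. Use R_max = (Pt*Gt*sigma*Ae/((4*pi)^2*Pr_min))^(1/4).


R^4 = 408598*5472.3*2.4467*4.1950 / ((4*pi)^2 * 2.2869e-10) = 6.354947e+17
R_max = 6.354947e+17^0.25 = 28234 m

28234 m


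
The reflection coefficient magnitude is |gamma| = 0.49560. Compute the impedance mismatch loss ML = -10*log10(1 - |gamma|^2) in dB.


ML = -10 * log10(1 - 0.49560^2) = -10 * log10(0.75438064) = 1.224 dB

1.224 dB


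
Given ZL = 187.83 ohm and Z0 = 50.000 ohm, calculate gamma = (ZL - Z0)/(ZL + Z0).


gamma = (187.83 - 50.000) / (187.83 + 50.000) = 0.5795

0.5795


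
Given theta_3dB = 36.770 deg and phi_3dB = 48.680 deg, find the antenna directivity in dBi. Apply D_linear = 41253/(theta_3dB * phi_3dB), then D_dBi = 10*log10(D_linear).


D_linear = 41253 / (36.770 * 48.680) = 23.04684
D_dBi = 10 * log10(23.04684) = 13.63 dBi

13.63 dBi


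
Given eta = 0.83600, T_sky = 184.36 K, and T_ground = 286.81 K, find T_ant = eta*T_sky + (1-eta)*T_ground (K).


T_ant = 0.83600 * 184.36 + (1 - 0.83600) * 286.81 = 201.2 K

201.2 K


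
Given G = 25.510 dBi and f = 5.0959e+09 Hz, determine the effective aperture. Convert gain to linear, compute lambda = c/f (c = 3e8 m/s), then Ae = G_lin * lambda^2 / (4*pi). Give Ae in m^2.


lambda = c / f = 3.0000e+08 / 5.0959e+09 = 0.05887086 m
G_linear = 10^(25.510/10) = 355.6313
Ae = G_linear * lambda^2 / (4*pi) = 355.6313 * 0.05887086^2 / (4*pi) = 0.09808 m^2

0.09808 m^2


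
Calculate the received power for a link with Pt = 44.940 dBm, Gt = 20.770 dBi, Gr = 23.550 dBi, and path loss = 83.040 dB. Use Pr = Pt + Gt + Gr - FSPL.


Pr = 44.940 + 20.770 + 23.550 - 83.040 = 6.22 dBm

6.22 dBm


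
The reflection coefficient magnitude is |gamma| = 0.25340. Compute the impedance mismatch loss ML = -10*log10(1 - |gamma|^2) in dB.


ML = -10 * log10(1 - 0.25340^2) = -10 * log10(0.93578844) = 0.2882 dB

0.2882 dB


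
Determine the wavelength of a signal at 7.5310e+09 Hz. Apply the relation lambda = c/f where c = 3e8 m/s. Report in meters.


lambda = c / f = 3.0000e+08 / 7.5310e+09 = 0.03984 m

0.03984 m


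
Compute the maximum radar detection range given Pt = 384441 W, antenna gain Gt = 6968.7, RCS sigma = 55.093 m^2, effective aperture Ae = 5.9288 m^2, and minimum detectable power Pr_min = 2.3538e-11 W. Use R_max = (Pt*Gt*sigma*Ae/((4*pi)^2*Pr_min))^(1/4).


R^4 = 384441*6968.7*55.093*5.9288 / ((4*pi)^2 * 2.3538e-11) = 2.354265e+20
R_max = 2.354265e+20^0.25 = 123869 m

123869 m


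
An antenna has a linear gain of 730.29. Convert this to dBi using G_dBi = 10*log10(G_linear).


G_dBi = 10 * log10(730.29) = 28.63 dBi

28.63 dBi


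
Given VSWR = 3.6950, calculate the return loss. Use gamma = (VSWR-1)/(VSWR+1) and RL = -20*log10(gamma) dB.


gamma = (3.6950 - 1) / (3.6950 + 1) = 0.5740149
RL = -20 * log10(0.5740149) = 4.822 dB

4.822 dB


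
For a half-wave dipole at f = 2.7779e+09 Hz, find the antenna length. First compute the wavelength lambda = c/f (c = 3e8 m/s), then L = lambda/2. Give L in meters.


lambda = c / f = 3.0000e+08 / 2.7779e+09 = 0.1079952 m
L = lambda / 2 = 0.1079952 / 2 = 0.05400 m

0.05400 m


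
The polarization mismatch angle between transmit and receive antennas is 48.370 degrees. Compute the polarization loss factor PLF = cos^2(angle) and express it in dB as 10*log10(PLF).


PLF_linear = cos^2(48.370 deg) = 0.4413180
PLF_dB = 10 * log10(0.4413180) = -3.552 dB

-3.552 dB


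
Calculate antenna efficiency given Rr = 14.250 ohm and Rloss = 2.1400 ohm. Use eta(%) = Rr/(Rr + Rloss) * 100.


eta = 14.250 / (14.250 + 2.1400) * 100 = 86.94%

86.94%


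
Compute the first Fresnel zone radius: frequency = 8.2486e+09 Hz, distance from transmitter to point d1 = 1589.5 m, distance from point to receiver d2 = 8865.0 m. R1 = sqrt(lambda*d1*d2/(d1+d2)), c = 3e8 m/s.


lambda = c / f = 3.0000e+08 / 8.2486e+09 = 0.03636981 m
R1 = sqrt(0.03636981 * 1589.5 * 8865.0 / (1589.5 + 8865.0)) = 7.001 m

7.001 m


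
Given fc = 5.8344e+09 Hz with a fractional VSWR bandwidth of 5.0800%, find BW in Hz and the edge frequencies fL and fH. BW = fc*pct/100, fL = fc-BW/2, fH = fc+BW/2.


BW = 5.8344e+09 * 5.0800/100 = 2.963875e+08 Hz
fL = 5.8344e+09 - 2.963875e+08/2 = 5.686e+09 Hz
fH = 5.8344e+09 + 2.963875e+08/2 = 5.983e+09 Hz

BW=2.964e+08 Hz, fL=5.686e+09 Hz, fH=5.983e+09 Hz


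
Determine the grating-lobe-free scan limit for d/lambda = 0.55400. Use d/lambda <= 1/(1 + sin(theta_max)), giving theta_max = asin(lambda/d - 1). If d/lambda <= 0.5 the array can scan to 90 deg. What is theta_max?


lambda/d - 1 = 1/0.55400 - 1 = 0.8050542
theta_max = asin(0.8050542) = 53.62 deg

53.62 deg


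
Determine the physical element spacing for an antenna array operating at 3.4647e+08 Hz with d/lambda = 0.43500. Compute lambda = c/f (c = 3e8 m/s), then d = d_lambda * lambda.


lambda = c / f = 3.0000e+08 / 3.4647e+08 = 0.8658758 m
d = 0.43500 * 0.8658758 = 0.3767 m

0.3767 m


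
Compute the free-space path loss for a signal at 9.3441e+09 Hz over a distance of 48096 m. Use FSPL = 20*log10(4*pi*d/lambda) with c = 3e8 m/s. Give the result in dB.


lambda = c / f = 3.0000e+08 / 9.3441e+09 = 0.03210582 m
FSPL = 20 * log10(4*pi*48096/0.03210582) = 145.5 dB

145.5 dB
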